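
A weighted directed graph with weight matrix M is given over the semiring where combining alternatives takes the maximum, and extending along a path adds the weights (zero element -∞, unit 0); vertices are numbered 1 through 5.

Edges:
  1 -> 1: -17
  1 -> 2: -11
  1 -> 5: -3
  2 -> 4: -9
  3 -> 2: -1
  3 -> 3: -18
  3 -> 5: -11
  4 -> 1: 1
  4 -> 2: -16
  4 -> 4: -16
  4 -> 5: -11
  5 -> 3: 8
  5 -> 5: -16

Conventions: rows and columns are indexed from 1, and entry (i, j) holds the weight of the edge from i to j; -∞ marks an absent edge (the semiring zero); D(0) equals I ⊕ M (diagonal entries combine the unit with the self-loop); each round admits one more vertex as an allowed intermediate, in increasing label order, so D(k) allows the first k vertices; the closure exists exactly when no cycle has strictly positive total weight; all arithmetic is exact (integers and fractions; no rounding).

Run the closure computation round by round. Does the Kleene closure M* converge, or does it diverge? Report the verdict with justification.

D(0):
  [0, -11, -∞, -∞, -3]
  [-∞, 0, -∞, -9, -∞]
  [-∞, -1, 0, -∞, -11]
  [1, -16, -∞, 0, -11]
  [-∞, -∞, 8, -∞, 0]
D(1):
  [0, -11, -∞, -∞, -3]
  [-∞, 0, -∞, -9, -∞]
  [-∞, -1, 0, -∞, -11]
  [1, -10, -∞, 0, -2]
  [-∞, -∞, 8, -∞, 0]
D(2):
  [0, -11, -∞, -20, -3]
  [-∞, 0, -∞, -9, -∞]
  [-∞, -1, 0, -10, -11]
  [1, -10, -∞, 0, -2]
  [-∞, -∞, 8, -∞, 0]
D(3):
  [0, -11, -∞, -20, -3]
  [-∞, 0, -∞, -9, -∞]
  [-∞, -1, 0, -10, -11]
  [1, -10, -∞, 0, -2]
  [-∞, 7, 8, -2, 0]
D(4):
  [0, -11, -∞, -20, -3]
  [-8, 0, -∞, -9, -11]
  [-9, -1, 0, -10, -11]
  [1, -10, -∞, 0, -2]
  [-1, 7, 8, -2, 0]
D(5):
  [0, 4, 5, -5, -3]
  [-8, 0, -3, -9, -11]
  [-9, -1, 0, -10, -11]
  [1, 5, 6, 0, -2]
  [-1, 7, 8, -2, 0]
Key observation: every diagonal entry stays at the unit through all rounds, so no improving cycle exists.
Answer: CONVERGES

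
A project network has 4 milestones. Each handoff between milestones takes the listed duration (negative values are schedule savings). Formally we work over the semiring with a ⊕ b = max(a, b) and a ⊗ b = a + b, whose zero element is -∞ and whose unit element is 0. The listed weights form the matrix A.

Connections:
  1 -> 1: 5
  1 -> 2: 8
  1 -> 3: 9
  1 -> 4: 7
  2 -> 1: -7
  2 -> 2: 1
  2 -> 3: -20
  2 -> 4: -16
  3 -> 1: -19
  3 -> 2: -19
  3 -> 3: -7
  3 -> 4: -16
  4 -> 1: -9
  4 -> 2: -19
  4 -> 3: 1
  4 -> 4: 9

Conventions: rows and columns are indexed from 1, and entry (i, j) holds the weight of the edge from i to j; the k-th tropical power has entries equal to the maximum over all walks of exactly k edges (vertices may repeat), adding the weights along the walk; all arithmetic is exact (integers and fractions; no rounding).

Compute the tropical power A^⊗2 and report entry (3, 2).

A^⊗2:
  [10, 13, 14, 16]
  [-2, 2, 2, 0]
  [-14, -11, -10, -7]
  [0, -1, 10, 18]
Key observation: the optimum is the walk 3->1->2, with weight (-19) + 8 = -11.
Optimal value attained by: walk 3->1->2.
Answer: (A^⊗2)[3][2] = -11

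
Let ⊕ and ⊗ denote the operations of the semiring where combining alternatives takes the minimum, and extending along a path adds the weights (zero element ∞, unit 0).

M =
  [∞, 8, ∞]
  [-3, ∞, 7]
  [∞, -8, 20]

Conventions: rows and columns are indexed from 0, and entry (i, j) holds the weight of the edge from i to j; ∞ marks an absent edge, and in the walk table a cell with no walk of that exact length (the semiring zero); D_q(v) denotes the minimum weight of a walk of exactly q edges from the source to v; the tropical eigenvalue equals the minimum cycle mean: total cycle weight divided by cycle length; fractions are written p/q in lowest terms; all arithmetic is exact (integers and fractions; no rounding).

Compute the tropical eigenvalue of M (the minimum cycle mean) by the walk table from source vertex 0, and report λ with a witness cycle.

q=0: [0, ∞, ∞]
q=1: [∞, 8, ∞]
q=2: [5, ∞, 15]
q=3: [∞, 7, 35]
Optimal cycle mean attained by: cycle 1->2->1, total 7 + (-8), length 2.
Answer: λ = -1/2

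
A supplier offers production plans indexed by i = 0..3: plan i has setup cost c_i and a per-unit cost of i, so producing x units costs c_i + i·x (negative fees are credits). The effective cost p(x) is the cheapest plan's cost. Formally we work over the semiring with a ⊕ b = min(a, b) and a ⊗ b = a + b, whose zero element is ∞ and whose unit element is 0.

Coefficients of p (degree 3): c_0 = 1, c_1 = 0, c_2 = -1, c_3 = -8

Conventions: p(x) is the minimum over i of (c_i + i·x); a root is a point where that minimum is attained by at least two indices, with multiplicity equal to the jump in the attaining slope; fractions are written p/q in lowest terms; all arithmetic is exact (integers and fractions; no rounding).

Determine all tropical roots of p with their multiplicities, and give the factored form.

hull edge (i=0, c=1) to (i=3, c=-8): slope -3, span 3
Factored form: p(x) = -8 ⊗ (x ⊕ 3) ⊗ (x ⊕ 3) ⊗ (x ⊕ 3)
Answer: roots = 3 (mult 3)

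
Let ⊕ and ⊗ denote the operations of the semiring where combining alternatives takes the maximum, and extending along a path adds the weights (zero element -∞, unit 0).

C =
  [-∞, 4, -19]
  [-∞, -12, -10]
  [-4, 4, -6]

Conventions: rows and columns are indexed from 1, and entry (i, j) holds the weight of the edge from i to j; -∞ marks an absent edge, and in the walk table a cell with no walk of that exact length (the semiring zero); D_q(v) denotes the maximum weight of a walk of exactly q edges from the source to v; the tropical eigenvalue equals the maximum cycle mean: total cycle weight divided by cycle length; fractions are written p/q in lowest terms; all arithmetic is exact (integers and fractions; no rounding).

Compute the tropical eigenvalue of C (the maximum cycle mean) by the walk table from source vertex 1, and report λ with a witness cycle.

q=0: [0, -∞, -∞]
q=1: [-∞, 4, -19]
q=2: [-23, -8, -6]
q=3: [-10, -2, -12]
Optimal cycle mean attained by: cycle 2->3->2, total (-10) + 4, length 2.
Answer: λ = -3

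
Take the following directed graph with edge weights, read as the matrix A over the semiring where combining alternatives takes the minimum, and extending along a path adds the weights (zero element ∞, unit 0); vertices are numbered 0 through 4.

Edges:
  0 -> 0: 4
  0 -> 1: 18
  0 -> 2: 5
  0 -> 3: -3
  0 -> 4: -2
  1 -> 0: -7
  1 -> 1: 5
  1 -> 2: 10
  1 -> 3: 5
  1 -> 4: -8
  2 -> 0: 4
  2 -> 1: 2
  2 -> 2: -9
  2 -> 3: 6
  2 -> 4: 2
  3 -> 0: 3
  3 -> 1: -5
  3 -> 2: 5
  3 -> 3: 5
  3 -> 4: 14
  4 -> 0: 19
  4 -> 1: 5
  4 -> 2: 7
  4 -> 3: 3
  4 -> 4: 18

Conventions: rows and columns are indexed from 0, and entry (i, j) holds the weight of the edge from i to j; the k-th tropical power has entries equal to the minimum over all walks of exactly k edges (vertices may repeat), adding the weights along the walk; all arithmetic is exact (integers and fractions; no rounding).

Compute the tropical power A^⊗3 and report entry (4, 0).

A^⊗2:
  [0, -8, -4, 1, 2]
  [-3, -3, -2, -10, -9]
  [-5, -7, -18, -3, -7]
  [-12, 0, -4, 0, -13]
  [-2, -2, -2, 8, -3]
A^⊗3:
  [-15, -4, -13, -3, -16]
  [-10, -15, -11, -6, -11]
  [-14, -16, -27, -12, -16]
  [-8, -8, -13, -15, -14]
  [-9, 0, -11, -5, -10]
Key observation: the optimum is the walk 4->3->1->0, with weight 3 + (-5) + (-7) = -9.
Optimal value attained by: walk 4->3->1->0.
Answer: (A^⊗3)[4][0] = -9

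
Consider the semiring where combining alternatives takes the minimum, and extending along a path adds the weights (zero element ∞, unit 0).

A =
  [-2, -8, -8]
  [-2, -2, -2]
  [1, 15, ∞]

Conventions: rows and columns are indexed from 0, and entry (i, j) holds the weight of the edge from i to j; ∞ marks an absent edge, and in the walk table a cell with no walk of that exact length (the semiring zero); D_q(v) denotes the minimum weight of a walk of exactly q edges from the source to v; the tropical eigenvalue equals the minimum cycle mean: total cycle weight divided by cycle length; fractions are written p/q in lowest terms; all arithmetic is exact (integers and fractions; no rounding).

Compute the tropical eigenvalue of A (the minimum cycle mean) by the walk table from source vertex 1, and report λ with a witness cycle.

q=0: [∞, 0, ∞]
q=1: [-2, -2, -2]
q=2: [-4, -10, -10]
q=3: [-12, -12, -12]
Optimal cycle mean attained by: cycle 0->1->0, total (-8) + (-2), length 2.
Answer: λ = -5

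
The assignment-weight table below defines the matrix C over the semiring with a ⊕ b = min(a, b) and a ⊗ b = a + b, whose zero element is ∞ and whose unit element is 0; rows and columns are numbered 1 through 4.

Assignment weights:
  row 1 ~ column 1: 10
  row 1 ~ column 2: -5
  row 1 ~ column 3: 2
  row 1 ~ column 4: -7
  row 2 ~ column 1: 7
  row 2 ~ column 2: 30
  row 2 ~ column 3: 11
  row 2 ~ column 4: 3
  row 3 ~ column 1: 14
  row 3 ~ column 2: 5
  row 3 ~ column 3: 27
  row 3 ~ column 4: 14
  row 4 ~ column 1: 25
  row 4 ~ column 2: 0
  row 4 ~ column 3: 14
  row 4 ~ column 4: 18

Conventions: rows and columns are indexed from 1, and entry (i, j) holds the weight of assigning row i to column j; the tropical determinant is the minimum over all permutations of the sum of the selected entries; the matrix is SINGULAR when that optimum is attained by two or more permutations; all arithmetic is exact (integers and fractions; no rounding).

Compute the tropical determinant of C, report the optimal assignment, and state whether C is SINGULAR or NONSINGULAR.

σ = (1, 2, 3, 4): 10 + 30 + 27 + 18 = 85
σ = (1, 2, 4, 3): 10 + 30 + 14 + 14 = 68
σ = (1, 3, 2, 4): 10 + 11 + 5 + 18 = 44
σ = (1, 3, 4, 2): 10 + 11 + 14 + 0 = 35
σ = (1, 4, 2, 3): 10 + 3 + 5 + 14 = 32
σ = (1, 4, 3, 2): 10 + 3 + 27 + 0 = 40
σ = (2, 1, 3, 4): (-5) + 7 + 27 + 18 = 47
σ = (2, 1, 4, 3): (-5) + 7 + 14 + 14 = 30
σ = (2, 3, 1, 4): (-5) + 11 + 14 + 18 = 38
σ = (2, 3, 4, 1): (-5) + 11 + 14 + 25 = 45
σ = (2, 4, 1, 3): (-5) + 3 + 14 + 14 = 26
σ = (2, 4, 3, 1): (-5) + 3 + 27 + 25 = 50
σ = (3, 1, 2, 4): 2 + 7 + 5 + 18 = 32
σ = (3, 1, 4, 2): 2 + 7 + 14 + 0 = 23
σ = (3, 2, 1, 4): 2 + 30 + 14 + 18 = 64
σ = (3, 2, 4, 1): 2 + 30 + 14 + 25 = 71
σ = (3, 4, 1, 2): 2 + 3 + 14 + 0 = 19
σ = (3, 4, 2, 1): 2 + 3 + 5 + 25 = 35
σ = (4, 1, 2, 3): (-7) + 7 + 5 + 14 = 19
σ = (4, 1, 3, 2): (-7) + 7 + 27 + 0 = 27
σ = (4, 2, 1, 3): (-7) + 30 + 14 + 14 = 51
σ = (4, 2, 3, 1): (-7) + 30 + 27 + 25 = 75
σ = (4, 3, 1, 2): (-7) + 11 + 14 + 0 = 18
σ = (4, 3, 2, 1): (-7) + 11 + 5 + 25 = 34
Optimal value attained by: σ = (4, 3, 1, 2).
Answer: det⊕(C) = 18; verdict: NONSINGULAR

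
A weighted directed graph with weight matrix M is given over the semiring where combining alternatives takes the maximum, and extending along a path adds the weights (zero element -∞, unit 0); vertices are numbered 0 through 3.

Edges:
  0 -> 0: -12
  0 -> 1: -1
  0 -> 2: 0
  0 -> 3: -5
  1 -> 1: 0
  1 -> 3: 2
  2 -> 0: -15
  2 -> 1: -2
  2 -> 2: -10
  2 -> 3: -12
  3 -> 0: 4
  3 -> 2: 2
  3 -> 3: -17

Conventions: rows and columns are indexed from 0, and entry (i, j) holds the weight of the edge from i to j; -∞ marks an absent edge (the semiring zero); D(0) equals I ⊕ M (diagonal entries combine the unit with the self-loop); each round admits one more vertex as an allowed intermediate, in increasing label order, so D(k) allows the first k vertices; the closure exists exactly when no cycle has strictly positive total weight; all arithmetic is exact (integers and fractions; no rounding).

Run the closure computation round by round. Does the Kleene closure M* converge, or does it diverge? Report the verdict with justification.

D(0):
  [0, -1, 0, -5]
  [-∞, 0, -∞, 2]
  [-15, -2, 0, -12]
  [4, -∞, 2, 0]
D(1):
  [0, -1, 0, -5]
  [-∞, 0, -∞, 2]
  [-15, -2, 0, -12]
  [4, 3, 4, 0]
Detection: at round 2, diagonal entry (3, 3) turns strictly positive.
Key observation: the cycle 3->0->1->3 has total weight 4 + (-1) + 2, which is strictly positive.
Answer: DIVERGES — positive cycle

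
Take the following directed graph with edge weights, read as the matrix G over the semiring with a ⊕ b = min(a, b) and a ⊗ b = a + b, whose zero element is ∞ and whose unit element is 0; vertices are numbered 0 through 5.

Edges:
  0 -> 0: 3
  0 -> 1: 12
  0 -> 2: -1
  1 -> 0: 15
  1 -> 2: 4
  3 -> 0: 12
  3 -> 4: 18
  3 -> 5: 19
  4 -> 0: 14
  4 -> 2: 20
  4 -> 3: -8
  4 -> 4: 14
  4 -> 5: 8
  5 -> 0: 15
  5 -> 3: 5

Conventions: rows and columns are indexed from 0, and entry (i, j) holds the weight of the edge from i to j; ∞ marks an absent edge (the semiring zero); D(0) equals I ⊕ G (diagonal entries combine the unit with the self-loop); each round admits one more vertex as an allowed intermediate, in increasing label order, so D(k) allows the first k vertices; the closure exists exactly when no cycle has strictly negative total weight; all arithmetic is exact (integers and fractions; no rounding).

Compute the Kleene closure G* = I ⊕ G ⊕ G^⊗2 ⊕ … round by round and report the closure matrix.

D(0):
  [0, 12, -1, ∞, ∞, ∞]
  [15, 0, 4, ∞, ∞, ∞]
  [∞, ∞, 0, ∞, ∞, ∞]
  [12, ∞, ∞, 0, 18, 19]
  [14, ∞, 20, -8, 0, 8]
  [15, ∞, ∞, 5, ∞, 0]
D(1):
  [0, 12, -1, ∞, ∞, ∞]
  [15, 0, 4, ∞, ∞, ∞]
  [∞, ∞, 0, ∞, ∞, ∞]
  [12, 24, 11, 0, 18, 19]
  [14, 26, 13, -8, 0, 8]
  [15, 27, 14, 5, ∞, 0]
D(2):
  [0, 12, -1, ∞, ∞, ∞]
  [15, 0, 4, ∞, ∞, ∞]
  [∞, ∞, 0, ∞, ∞, ∞]
  [12, 24, 11, 0, 18, 19]
  [14, 26, 13, -8, 0, 8]
  [15, 27, 14, 5, ∞, 0]
D(3):
  [0, 12, -1, ∞, ∞, ∞]
  [15, 0, 4, ∞, ∞, ∞]
  [∞, ∞, 0, ∞, ∞, ∞]
  [12, 24, 11, 0, 18, 19]
  [14, 26, 13, -8, 0, 8]
  [15, 27, 14, 5, ∞, 0]
D(4):
  [0, 12, -1, ∞, ∞, ∞]
  [15, 0, 4, ∞, ∞, ∞]
  [∞, ∞, 0, ∞, ∞, ∞]
  [12, 24, 11, 0, 18, 19]
  [4, 16, 3, -8, 0, 8]
  [15, 27, 14, 5, 23, 0]
D(5):
  [0, 12, -1, ∞, ∞, ∞]
  [15, 0, 4, ∞, ∞, ∞]
  [∞, ∞, 0, ∞, ∞, ∞]
  [12, 24, 11, 0, 18, 19]
  [4, 16, 3, -8, 0, 8]
  [15, 27, 14, 5, 23, 0]
D(6):
  [0, 12, -1, ∞, ∞, ∞]
  [15, 0, 4, ∞, ∞, ∞]
  [∞, ∞, 0, ∞, ∞, ∞]
  [12, 24, 11, 0, 18, 19]
  [4, 16, 3, -8, 0, 8]
  [15, 27, 14, 5, 23, 0]
Answer: G* = [[0, 12, -1, ∞, ∞, ∞], [15, 0, 4, ∞, ∞, ∞], [∞, ∞, 0, ∞, ∞, ∞], [12, 24, 11, 0, 18, 19], [4, 16, 3, -8, 0, 8], [15, 27, 14, 5, 23, 0]]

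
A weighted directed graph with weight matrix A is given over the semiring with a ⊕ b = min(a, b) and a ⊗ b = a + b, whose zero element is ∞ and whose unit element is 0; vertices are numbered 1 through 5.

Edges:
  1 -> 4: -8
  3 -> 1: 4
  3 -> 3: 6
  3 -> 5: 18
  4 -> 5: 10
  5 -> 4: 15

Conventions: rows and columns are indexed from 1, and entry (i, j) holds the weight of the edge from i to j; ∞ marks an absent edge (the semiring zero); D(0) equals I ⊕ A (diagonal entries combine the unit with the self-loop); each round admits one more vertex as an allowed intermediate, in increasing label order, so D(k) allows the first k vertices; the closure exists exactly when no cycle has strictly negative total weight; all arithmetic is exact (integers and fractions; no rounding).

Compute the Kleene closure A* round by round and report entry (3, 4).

D(0):
  [0, ∞, ∞, -8, ∞]
  [∞, 0, ∞, ∞, ∞]
  [4, ∞, 0, ∞, 18]
  [∞, ∞, ∞, 0, 10]
  [∞, ∞, ∞, 15, 0]
D(1):
  [0, ∞, ∞, -8, ∞]
  [∞, 0, ∞, ∞, ∞]
  [4, ∞, 0, -4, 18]
  [∞, ∞, ∞, 0, 10]
  [∞, ∞, ∞, 15, 0]
D(2):
  [0, ∞, ∞, -8, ∞]
  [∞, 0, ∞, ∞, ∞]
  [4, ∞, 0, -4, 18]
  [∞, ∞, ∞, 0, 10]
  [∞, ∞, ∞, 15, 0]
D(3):
  [0, ∞, ∞, -8, ∞]
  [∞, 0, ∞, ∞, ∞]
  [4, ∞, 0, -4, 18]
  [∞, ∞, ∞, 0, 10]
  [∞, ∞, ∞, 15, 0]
D(4):
  [0, ∞, ∞, -8, 2]
  [∞, 0, ∞, ∞, ∞]
  [4, ∞, 0, -4, 6]
  [∞, ∞, ∞, 0, 10]
  [∞, ∞, ∞, 15, 0]
D(5):
  [0, ∞, ∞, -8, 2]
  [∞, 0, ∞, ∞, ∞]
  [4, ∞, 0, -4, 6]
  [∞, ∞, ∞, 0, 10]
  [∞, ∞, ∞, 15, 0]
Answer: A*[3][4] = -4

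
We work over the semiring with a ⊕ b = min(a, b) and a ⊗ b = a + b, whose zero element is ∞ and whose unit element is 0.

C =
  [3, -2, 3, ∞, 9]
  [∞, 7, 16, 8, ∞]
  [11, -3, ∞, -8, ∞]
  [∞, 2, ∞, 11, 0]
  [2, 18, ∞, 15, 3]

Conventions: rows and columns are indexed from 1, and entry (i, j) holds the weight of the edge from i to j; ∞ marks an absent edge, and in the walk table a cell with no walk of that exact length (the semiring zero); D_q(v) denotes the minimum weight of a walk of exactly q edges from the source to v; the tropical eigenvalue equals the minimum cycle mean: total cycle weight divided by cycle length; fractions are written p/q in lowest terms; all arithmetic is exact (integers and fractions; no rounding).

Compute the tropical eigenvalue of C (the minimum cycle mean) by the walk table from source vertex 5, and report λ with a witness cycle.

q=0: [∞, ∞, ∞, ∞, 0]
q=1: [2, 18, ∞, 15, 3]
q=2: [5, 0, 5, 18, 6]
q=3: [8, 2, 8, -3, 9]
q=4: [11, -1, 11, 0, -3]
q=5: [-1, 2, 14, 3, 0]
Optimal cycle mean attained by: cycle 1->3->4->5->1, total 3 + (-8) + 0 + 2, length 4.
Answer: λ = -3/4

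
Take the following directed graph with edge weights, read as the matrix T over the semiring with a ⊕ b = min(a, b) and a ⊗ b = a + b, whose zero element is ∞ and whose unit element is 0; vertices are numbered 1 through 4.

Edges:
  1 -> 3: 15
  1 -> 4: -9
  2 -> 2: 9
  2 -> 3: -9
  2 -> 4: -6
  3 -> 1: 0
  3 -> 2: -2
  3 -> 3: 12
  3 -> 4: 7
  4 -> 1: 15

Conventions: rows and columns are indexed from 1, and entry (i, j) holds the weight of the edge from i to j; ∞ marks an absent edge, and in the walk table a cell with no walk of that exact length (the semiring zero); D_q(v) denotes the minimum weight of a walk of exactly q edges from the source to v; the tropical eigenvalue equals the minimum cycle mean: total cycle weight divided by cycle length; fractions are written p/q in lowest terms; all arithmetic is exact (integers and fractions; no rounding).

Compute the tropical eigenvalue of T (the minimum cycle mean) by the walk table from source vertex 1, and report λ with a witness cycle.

q=0: [0, ∞, ∞, ∞]
q=1: [∞, ∞, 15, -9]
q=2: [6, 13, 27, 22]
q=3: [27, 22, 4, -3]
q=4: [4, 2, 13, 11]
Optimal cycle mean attained by: cycle 2->3->2, total (-9) + (-2), length 2.
Answer: λ = -11/2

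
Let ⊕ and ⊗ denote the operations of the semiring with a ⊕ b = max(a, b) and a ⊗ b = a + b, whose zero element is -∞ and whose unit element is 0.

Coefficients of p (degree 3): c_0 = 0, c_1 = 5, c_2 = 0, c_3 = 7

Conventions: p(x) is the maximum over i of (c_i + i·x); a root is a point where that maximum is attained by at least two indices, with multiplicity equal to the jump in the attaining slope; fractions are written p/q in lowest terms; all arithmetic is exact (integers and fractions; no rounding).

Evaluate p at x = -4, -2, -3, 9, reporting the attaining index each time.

p(-4) = max(0+0·(-4)=0, 5+1·(-4)=1, 0+2·(-4)=-8, 7+3·(-4)=-5) = 1 (attained by i=1)
p(-2) = max(0+0·(-2)=0, 5+1·(-2)=3, 0+2·(-2)=-4, 7+3·(-2)=1) = 3 (attained by i=1)
p(-3) = max(0+0·(-3)=0, 5+1·(-3)=2, 0+2·(-3)=-6, 7+3·(-3)=-2) = 2 (attained by i=1)
p(9) = max(0+0·9=0, 5+1·9=14, 0+2·9=18, 7+3·9=34) = 34 (attained by i=3)
Answer: p(-4) = 1; p(-2) = 3; p(-3) = 2; p(9) = 34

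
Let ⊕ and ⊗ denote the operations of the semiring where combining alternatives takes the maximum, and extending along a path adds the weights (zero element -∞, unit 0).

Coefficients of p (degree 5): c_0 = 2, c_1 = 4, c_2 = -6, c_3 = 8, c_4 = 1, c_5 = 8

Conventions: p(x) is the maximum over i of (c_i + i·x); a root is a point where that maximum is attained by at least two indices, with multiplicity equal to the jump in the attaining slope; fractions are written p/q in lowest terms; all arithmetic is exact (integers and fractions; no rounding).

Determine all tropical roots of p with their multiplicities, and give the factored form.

hull edge (i=0, c=2) to (i=3, c=8): slope 2, span 3
hull edge (i=3, c=8) to (i=5, c=8): slope 0, span 2
Factored form: p(x) = 8 ⊗ (x ⊕ (-2)) ⊗ (x ⊕ (-2)) ⊗ (x ⊕ (-2)) ⊗ (x ⊕ 0) ⊗ (x ⊕ 0)
Answer: roots = -2 (mult 3), 0 (mult 2)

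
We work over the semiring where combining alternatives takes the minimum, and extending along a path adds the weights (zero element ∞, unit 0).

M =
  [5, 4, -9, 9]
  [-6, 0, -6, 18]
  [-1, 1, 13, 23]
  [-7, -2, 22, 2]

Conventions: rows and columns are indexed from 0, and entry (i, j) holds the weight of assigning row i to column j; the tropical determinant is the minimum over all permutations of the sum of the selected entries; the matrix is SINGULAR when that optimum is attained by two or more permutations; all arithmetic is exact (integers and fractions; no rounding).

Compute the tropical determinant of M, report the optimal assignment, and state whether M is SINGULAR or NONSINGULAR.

σ = (0, 1, 2, 3): 5 + 0 + 13 + 2 = 20
σ = (0, 1, 3, 2): 5 + 0 + 23 + 22 = 50
σ = (0, 2, 1, 3): 5 + (-6) + 1 + 2 = 2
σ = (0, 2, 3, 1): 5 + (-6) + 23 + (-2) = 20
σ = (0, 3, 1, 2): 5 + 18 + 1 + 22 = 46
σ = (0, 3, 2, 1): 5 + 18 + 13 + (-2) = 34
σ = (1, 0, 2, 3): 4 + (-6) + 13 + 2 = 13
σ = (1, 0, 3, 2): 4 + (-6) + 23 + 22 = 43
σ = (1, 2, 0, 3): 4 + (-6) + (-1) + 2 = -1
σ = (1, 2, 3, 0): 4 + (-6) + 23 + (-7) = 14
σ = (1, 3, 0, 2): 4 + 18 + (-1) + 22 = 43
σ = (1, 3, 2, 0): 4 + 18 + 13 + (-7) = 28
σ = (2, 0, 1, 3): (-9) + (-6) + 1 + 2 = -12
σ = (2, 0, 3, 1): (-9) + (-6) + 23 + (-2) = 6
σ = (2, 1, 0, 3): (-9) + 0 + (-1) + 2 = -8
σ = (2, 1, 3, 0): (-9) + 0 + 23 + (-7) = 7
σ = (2, 3, 0, 1): (-9) + 18 + (-1) + (-2) = 6
σ = (2, 3, 1, 0): (-9) + 18 + 1 + (-7) = 3
σ = (3, 0, 1, 2): 9 + (-6) + 1 + 22 = 26
σ = (3, 0, 2, 1): 9 + (-6) + 13 + (-2) = 14
σ = (3, 1, 0, 2): 9 + 0 + (-1) + 22 = 30
σ = (3, 1, 2, 0): 9 + 0 + 13 + (-7) = 15
σ = (3, 2, 0, 1): 9 + (-6) + (-1) + (-2) = 0
σ = (3, 2, 1, 0): 9 + (-6) + 1 + (-7) = -3
Optimal value attained by: σ = (2, 0, 1, 3).
Answer: det⊕(M) = -12; verdict: NONSINGULAR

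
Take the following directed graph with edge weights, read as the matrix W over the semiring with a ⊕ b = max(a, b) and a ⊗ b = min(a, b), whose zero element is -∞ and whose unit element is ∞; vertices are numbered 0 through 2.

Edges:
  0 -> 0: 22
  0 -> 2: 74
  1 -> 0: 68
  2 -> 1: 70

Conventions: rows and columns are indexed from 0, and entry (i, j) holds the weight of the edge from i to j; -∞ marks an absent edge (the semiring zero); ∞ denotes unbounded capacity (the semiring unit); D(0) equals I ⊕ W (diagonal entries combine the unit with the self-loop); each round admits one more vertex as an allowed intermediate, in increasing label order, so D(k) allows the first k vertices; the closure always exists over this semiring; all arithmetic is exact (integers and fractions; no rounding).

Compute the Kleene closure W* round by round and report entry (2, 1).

D(0):
  [∞, -∞, 74]
  [68, ∞, -∞]
  [-∞, 70, ∞]
D(1):
  [∞, -∞, 74]
  [68, ∞, 68]
  [-∞, 70, ∞]
D(2):
  [∞, -∞, 74]
  [68, ∞, 68]
  [68, 70, ∞]
D(3):
  [∞, 70, 74]
  [68, ∞, 68]
  [68, 70, ∞]
Answer: W*[2][1] = 70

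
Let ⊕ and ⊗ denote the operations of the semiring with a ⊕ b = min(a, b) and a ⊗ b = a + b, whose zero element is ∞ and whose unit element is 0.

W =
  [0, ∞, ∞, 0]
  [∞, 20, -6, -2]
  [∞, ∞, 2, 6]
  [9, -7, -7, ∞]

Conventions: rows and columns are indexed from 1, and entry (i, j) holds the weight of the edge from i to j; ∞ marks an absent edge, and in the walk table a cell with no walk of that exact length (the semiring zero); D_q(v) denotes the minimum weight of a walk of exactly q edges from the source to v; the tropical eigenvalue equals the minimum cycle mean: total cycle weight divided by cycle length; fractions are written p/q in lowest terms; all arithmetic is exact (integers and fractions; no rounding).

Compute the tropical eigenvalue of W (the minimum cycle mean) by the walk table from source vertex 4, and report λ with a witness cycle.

q=0: [∞, ∞, ∞, 0]
q=1: [9, -7, -7, ∞]
q=2: [9, 13, -13, -9]
q=3: [0, -16, -16, -7]
q=4: [0, -14, -22, -18]
Optimal cycle mean attained by: cycle 2->4->2, total (-2) + (-7), length 2.
Answer: λ = -9/2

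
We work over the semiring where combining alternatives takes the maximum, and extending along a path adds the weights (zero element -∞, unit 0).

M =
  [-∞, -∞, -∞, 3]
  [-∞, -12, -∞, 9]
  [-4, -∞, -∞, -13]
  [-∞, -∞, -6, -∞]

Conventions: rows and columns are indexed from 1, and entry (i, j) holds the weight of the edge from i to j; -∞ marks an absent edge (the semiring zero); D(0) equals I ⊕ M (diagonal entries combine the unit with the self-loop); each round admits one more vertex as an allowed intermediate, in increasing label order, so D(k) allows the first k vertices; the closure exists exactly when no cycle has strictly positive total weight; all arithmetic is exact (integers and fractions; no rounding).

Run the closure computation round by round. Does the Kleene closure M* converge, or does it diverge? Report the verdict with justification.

D(0):
  [0, -∞, -∞, 3]
  [-∞, 0, -∞, 9]
  [-4, -∞, 0, -13]
  [-∞, -∞, -6, 0]
D(1):
  [0, -∞, -∞, 3]
  [-∞, 0, -∞, 9]
  [-4, -∞, 0, -1]
  [-∞, -∞, -6, 0]
D(2):
  [0, -∞, -∞, 3]
  [-∞, 0, -∞, 9]
  [-4, -∞, 0, -1]
  [-∞, -∞, -6, 0]
D(3):
  [0, -∞, -∞, 3]
  [-∞, 0, -∞, 9]
  [-4, -∞, 0, -1]
  [-10, -∞, -6, 0]
D(4):
  [0, -∞, -3, 3]
  [-1, 0, 3, 9]
  [-4, -∞, 0, -1]
  [-10, -∞, -6, 0]
Key observation: every diagonal entry stays at the unit through all rounds, so no improving cycle exists.
Answer: CONVERGES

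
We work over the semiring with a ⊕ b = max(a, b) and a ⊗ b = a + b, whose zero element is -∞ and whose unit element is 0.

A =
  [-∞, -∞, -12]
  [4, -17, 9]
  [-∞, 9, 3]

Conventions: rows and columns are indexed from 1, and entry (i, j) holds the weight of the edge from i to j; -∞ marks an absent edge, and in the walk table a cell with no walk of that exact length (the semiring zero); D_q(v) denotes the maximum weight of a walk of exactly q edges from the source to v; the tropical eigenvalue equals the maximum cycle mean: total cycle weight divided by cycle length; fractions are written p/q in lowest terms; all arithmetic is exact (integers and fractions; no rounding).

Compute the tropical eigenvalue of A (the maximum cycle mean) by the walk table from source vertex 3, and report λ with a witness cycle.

q=0: [-∞, -∞, 0]
q=1: [-∞, 9, 3]
q=2: [13, 12, 18]
q=3: [16, 27, 21]
Optimal cycle mean attained by: cycle 2->3->2, total 9 + 9, length 2.
Answer: λ = 9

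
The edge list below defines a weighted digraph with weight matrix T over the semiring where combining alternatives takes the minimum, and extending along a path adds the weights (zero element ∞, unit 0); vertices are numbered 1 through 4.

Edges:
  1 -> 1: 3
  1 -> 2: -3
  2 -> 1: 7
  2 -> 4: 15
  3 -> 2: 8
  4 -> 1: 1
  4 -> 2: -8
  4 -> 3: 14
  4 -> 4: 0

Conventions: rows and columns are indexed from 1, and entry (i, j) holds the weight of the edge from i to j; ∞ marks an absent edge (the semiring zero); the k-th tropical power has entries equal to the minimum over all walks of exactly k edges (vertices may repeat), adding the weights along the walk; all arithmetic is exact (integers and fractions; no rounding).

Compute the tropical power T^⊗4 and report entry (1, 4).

T^⊗2:
  [4, 0, ∞, 12]
  [10, 4, 29, 15]
  [15, ∞, ∞, 23]
  [-1, -8, 14, 0]
T^⊗3:
  [7, 1, 26, 12]
  [11, 7, 29, 15]
  [18, 12, 37, 23]
  [-1, -8, 14, 0]
T^⊗4:
  [8, 4, 26, 12]
  [14, 7, 29, 15]
  [19, 15, 37, 23]
  [-1, -8, 14, 0]
Key observation: the optimum is the walk 1->2->4->4->4, with weight (-3) + 15 + 0 + 0 = 12.
Optimal value attained by: walk 1->2->4->4->4.
Answer: (T^⊗4)[1][4] = 12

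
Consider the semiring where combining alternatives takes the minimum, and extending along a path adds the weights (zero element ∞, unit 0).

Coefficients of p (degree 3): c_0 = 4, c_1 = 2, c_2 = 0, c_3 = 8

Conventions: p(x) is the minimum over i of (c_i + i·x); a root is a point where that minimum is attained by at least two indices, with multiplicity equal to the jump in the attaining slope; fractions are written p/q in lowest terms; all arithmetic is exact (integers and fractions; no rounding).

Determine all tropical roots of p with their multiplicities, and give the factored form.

hull edge (i=0, c=4) to (i=2, c=0): slope -2, span 2
hull edge (i=2, c=0) to (i=3, c=8): slope 8, span 1
Factored form: p(x) = 8 ⊗ (x ⊕ (-8)) ⊗ (x ⊕ 2) ⊗ (x ⊕ 2)
Answer: roots = -8 (mult 1), 2 (mult 2)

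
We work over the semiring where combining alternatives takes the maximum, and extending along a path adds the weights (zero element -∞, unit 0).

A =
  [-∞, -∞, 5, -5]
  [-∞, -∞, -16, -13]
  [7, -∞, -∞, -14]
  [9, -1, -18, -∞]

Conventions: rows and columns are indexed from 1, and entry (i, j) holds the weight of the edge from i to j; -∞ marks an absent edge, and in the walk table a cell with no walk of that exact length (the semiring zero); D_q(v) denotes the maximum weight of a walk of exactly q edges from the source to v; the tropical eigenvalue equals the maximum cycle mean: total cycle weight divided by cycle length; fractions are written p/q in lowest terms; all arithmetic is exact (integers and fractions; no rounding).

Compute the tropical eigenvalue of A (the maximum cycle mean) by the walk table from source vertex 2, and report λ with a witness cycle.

q=0: [-∞, 0, -∞, -∞]
q=1: [-∞, -∞, -16, -13]
q=2: [-4, -14, -31, -30]
q=3: [-21, -31, 1, -9]
q=4: [8, -10, -16, -13]
Optimal cycle mean attained by: cycle 1->3->1, total 5 + 7, length 2.
Answer: λ = 6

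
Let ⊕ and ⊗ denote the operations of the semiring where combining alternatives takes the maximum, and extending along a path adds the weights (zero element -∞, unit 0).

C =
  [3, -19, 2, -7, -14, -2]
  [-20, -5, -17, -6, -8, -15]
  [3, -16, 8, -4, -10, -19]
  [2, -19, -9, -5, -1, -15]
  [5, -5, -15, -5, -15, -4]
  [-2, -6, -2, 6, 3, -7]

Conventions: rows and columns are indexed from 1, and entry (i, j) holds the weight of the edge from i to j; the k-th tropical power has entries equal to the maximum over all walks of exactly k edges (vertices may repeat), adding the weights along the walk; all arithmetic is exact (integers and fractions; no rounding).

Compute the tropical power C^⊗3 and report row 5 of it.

C^⊗2:
  [6, -8, 10, 4, 1, 1]
  [-3, -10, -9, -9, -7, -12]
  [11, -8, 16, 4, -2, 1]
  [5, -6, 4, -5, -6, 0]
  [8, -10, 7, 2, -1, 3]
  [8, -2, 6, 1, 5, -1]
C^⊗3:
  [13, -4, 18, 7, 4, 4]
  [0, -12, -1, -6, -9, -5]
  [19, 0, 24, 12, 6, 9]
  [8, -6, 12, 6, 3, 3]
  [11, -3, 15, 9, 6, 6]
  [11, 0, 14, 5, 2, 6]
Answer: row 5 of C^⊗3 = [11, -3, 15, 9, 6, 6]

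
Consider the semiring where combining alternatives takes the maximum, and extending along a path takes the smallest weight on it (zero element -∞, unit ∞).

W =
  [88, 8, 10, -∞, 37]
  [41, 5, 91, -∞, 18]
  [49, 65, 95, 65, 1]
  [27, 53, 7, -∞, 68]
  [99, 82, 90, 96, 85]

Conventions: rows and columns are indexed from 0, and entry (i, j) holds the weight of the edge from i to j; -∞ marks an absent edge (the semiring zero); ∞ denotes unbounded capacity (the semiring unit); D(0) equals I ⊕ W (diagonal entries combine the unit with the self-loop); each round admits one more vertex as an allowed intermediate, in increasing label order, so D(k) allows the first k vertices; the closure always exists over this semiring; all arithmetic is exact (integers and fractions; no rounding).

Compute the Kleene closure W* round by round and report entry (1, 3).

D(0):
  [∞, 8, 10, -∞, 37]
  [41, ∞, 91, -∞, 18]
  [49, 65, ∞, 65, 1]
  [27, 53, 7, ∞, 68]
  [99, 82, 90, 96, ∞]
D(1):
  [∞, 8, 10, -∞, 37]
  [41, ∞, 91, -∞, 37]
  [49, 65, ∞, 65, 37]
  [27, 53, 10, ∞, 68]
  [99, 82, 90, 96, ∞]
D(2):
  [∞, 8, 10, -∞, 37]
  [41, ∞, 91, -∞, 37]
  [49, 65, ∞, 65, 37]
  [41, 53, 53, ∞, 68]
  [99, 82, 90, 96, ∞]
D(3):
  [∞, 10, 10, 10, 37]
  [49, ∞, 91, 65, 37]
  [49, 65, ∞, 65, 37]
  [49, 53, 53, ∞, 68]
  [99, 82, 90, 96, ∞]
D(4):
  [∞, 10, 10, 10, 37]
  [49, ∞, 91, 65, 65]
  [49, 65, ∞, 65, 65]
  [49, 53, 53, ∞, 68]
  [99, 82, 90, 96, ∞]
D(5):
  [∞, 37, 37, 37, 37]
  [65, ∞, 91, 65, 65]
  [65, 65, ∞, 65, 65]
  [68, 68, 68, ∞, 68]
  [99, 82, 90, 96, ∞]
Answer: W*[1][3] = 65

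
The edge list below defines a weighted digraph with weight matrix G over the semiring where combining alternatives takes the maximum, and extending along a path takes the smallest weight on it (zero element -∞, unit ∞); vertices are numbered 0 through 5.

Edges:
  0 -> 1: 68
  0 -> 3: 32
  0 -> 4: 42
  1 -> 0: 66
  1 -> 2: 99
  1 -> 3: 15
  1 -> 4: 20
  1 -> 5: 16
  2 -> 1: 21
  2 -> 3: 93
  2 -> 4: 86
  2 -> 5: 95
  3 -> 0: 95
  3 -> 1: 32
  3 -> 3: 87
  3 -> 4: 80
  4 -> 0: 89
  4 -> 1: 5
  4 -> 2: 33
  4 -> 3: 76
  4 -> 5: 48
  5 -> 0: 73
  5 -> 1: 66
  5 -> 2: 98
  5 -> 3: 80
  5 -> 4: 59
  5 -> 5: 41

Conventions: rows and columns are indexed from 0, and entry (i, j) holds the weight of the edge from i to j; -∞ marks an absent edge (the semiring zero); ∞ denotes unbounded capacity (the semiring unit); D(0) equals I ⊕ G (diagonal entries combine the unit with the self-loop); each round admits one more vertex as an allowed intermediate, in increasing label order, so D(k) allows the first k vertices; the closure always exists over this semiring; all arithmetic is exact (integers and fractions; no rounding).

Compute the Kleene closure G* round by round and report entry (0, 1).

D(0):
  [∞, 68, -∞, 32, 42, -∞]
  [66, ∞, 99, 15, 20, 16]
  [-∞, 21, ∞, 93, 86, 95]
  [95, 32, -∞, ∞, 80, -∞]
  [89, 5, 33, 76, ∞, 48]
  [73, 66, 98, 80, 59, ∞]
D(1):
  [∞, 68, -∞, 32, 42, -∞]
  [66, ∞, 99, 32, 42, 16]
  [-∞, 21, ∞, 93, 86, 95]
  [95, 68, -∞, ∞, 80, -∞]
  [89, 68, 33, 76, ∞, 48]
  [73, 68, 98, 80, 59, ∞]
D(2):
  [∞, 68, 68, 32, 42, 16]
  [66, ∞, 99, 32, 42, 16]
  [21, 21, ∞, 93, 86, 95]
  [95, 68, 68, ∞, 80, 16]
  [89, 68, 68, 76, ∞, 48]
  [73, 68, 98, 80, 59, ∞]
D(3):
  [∞, 68, 68, 68, 68, 68]
  [66, ∞, 99, 93, 86, 95]
  [21, 21, ∞, 93, 86, 95]
  [95, 68, 68, ∞, 80, 68]
  [89, 68, 68, 76, ∞, 68]
  [73, 68, 98, 93, 86, ∞]
D(4):
  [∞, 68, 68, 68, 68, 68]
  [93, ∞, 99, 93, 86, 95]
  [93, 68, ∞, 93, 86, 95]
  [95, 68, 68, ∞, 80, 68]
  [89, 68, 68, 76, ∞, 68]
  [93, 68, 98, 93, 86, ∞]
D(5):
  [∞, 68, 68, 68, 68, 68]
  [93, ∞, 99, 93, 86, 95]
  [93, 68, ∞, 93, 86, 95]
  [95, 68, 68, ∞, 80, 68]
  [89, 68, 68, 76, ∞, 68]
  [93, 68, 98, 93, 86, ∞]
D(6):
  [∞, 68, 68, 68, 68, 68]
  [93, ∞, 99, 93, 86, 95]
  [93, 68, ∞, 93, 86, 95]
  [95, 68, 68, ∞, 80, 68]
  [89, 68, 68, 76, ∞, 68]
  [93, 68, 98, 93, 86, ∞]
Answer: G*[0][1] = 68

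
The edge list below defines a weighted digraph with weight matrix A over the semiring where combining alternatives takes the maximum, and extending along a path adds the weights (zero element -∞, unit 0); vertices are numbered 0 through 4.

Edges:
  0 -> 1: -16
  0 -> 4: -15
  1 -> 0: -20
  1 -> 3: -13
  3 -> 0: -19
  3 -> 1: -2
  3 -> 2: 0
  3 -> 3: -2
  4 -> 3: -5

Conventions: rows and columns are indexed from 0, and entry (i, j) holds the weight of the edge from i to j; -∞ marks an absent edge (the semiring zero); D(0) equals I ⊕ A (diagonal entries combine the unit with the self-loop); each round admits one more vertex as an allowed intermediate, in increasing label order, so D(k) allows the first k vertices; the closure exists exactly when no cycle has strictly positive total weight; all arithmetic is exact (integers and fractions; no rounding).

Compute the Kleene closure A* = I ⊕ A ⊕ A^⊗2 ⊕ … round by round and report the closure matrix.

D(0):
  [0, -16, -∞, -∞, -15]
  [-20, 0, -∞, -13, -∞]
  [-∞, -∞, 0, -∞, -∞]
  [-19, -2, 0, 0, -∞]
  [-∞, -∞, -∞, -5, 0]
D(1):
  [0, -16, -∞, -∞, -15]
  [-20, 0, -∞, -13, -35]
  [-∞, -∞, 0, -∞, -∞]
  [-19, -2, 0, 0, -34]
  [-∞, -∞, -∞, -5, 0]
D(2):
  [0, -16, -∞, -29, -15]
  [-20, 0, -∞, -13, -35]
  [-∞, -∞, 0, -∞, -∞]
  [-19, -2, 0, 0, -34]
  [-∞, -∞, -∞, -5, 0]
D(3):
  [0, -16, -∞, -29, -15]
  [-20, 0, -∞, -13, -35]
  [-∞, -∞, 0, -∞, -∞]
  [-19, -2, 0, 0, -34]
  [-∞, -∞, -∞, -5, 0]
D(4):
  [0, -16, -29, -29, -15]
  [-20, 0, -13, -13, -35]
  [-∞, -∞, 0, -∞, -∞]
  [-19, -2, 0, 0, -34]
  [-24, -7, -5, -5, 0]
D(5):
  [0, -16, -20, -20, -15]
  [-20, 0, -13, -13, -35]
  [-∞, -∞, 0, -∞, -∞]
  [-19, -2, 0, 0, -34]
  [-24, -7, -5, -5, 0]
Answer: A* = [[0, -16, -20, -20, -15], [-20, 0, -13, -13, -35], [-∞, -∞, 0, -∞, -∞], [-19, -2, 0, 0, -34], [-24, -7, -5, -5, 0]]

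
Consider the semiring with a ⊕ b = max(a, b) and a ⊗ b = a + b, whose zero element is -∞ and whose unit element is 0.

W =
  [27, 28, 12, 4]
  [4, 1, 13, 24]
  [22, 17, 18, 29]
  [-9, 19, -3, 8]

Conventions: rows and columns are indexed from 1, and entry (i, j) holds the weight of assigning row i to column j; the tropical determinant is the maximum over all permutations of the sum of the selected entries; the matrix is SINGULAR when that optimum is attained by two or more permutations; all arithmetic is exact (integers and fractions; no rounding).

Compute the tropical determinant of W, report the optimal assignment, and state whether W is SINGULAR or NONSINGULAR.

σ = (1, 2, 3, 4): 27 + 1 + 18 + 8 = 54
σ = (1, 2, 4, 3): 27 + 1 + 29 + (-3) = 54
σ = (1, 3, 2, 4): 27 + 13 + 17 + 8 = 65
σ = (1, 3, 4, 2): 27 + 13 + 29 + 19 = 88
σ = (1, 4, 2, 3): 27 + 24 + 17 + (-3) = 65
σ = (1, 4, 3, 2): 27 + 24 + 18 + 19 = 88
σ = (2, 1, 3, 4): 28 + 4 + 18 + 8 = 58
σ = (2, 1, 4, 3): 28 + 4 + 29 + (-3) = 58
σ = (2, 3, 1, 4): 28 + 13 + 22 + 8 = 71
σ = (2, 3, 4, 1): 28 + 13 + 29 + (-9) = 61
σ = (2, 4, 1, 3): 28 + 24 + 22 + (-3) = 71
σ = (2, 4, 3, 1): 28 + 24 + 18 + (-9) = 61
σ = (3, 1, 2, 4): 12 + 4 + 17 + 8 = 41
σ = (3, 1, 4, 2): 12 + 4 + 29 + 19 = 64
σ = (3, 2, 1, 4): 12 + 1 + 22 + 8 = 43
σ = (3, 2, 4, 1): 12 + 1 + 29 + (-9) = 33
σ = (3, 4, 1, 2): 12 + 24 + 22 + 19 = 77
σ = (3, 4, 2, 1): 12 + 24 + 17 + (-9) = 44
σ = (4, 1, 2, 3): 4 + 4 + 17 + (-3) = 22
σ = (4, 1, 3, 2): 4 + 4 + 18 + 19 = 45
σ = (4, 2, 1, 3): 4 + 1 + 22 + (-3) = 24
σ = (4, 2, 3, 1): 4 + 1 + 18 + (-9) = 14
σ = (4, 3, 1, 2): 4 + 13 + 22 + 19 = 58
σ = (4, 3, 2, 1): 4 + 13 + 17 + (-9) = 25
Optimal value attained by: σ = (1, 3, 4, 2).
Answer: det⊕(W) = 88; verdict: SINGULAR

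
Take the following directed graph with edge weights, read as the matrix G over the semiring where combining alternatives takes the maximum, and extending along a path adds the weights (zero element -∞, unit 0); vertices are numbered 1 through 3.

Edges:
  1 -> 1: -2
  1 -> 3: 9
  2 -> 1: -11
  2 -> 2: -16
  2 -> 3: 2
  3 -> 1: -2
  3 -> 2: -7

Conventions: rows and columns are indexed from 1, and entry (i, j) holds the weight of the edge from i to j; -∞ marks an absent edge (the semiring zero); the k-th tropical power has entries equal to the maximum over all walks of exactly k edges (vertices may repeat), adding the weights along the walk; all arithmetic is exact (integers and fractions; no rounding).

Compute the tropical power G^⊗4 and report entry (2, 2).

G^⊗2:
  [7, 2, 7]
  [0, -5, -2]
  [-4, -23, 7]
G^⊗3:
  [5, 0, 16]
  [-2, -9, 9]
  [5, 0, 5]
G^⊗4:
  [14, 9, 14]
  [7, 2, 7]
  [3, -2, 14]
Key observation: the optimum is the walk 2->3->1->3->2, with weight 2 + (-2) + 9 + (-7) = 2.
Optimal value attained by: walk 2->3->1->3->2.
Answer: (G^⊗4)[2][2] = 2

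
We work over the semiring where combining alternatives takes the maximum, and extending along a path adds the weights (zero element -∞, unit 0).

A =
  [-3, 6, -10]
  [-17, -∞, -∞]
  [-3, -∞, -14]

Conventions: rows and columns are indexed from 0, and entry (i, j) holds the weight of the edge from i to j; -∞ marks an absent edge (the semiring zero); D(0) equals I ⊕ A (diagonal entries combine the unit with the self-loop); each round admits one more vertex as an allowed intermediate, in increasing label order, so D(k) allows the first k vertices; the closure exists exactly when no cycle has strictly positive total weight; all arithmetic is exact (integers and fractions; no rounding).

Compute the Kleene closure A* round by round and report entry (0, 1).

D(0):
  [0, 6, -10]
  [-17, 0, -∞]
  [-3, -∞, 0]
D(1):
  [0, 6, -10]
  [-17, 0, -27]
  [-3, 3, 0]
D(2):
  [0, 6, -10]
  [-17, 0, -27]
  [-3, 3, 0]
D(3):
  [0, 6, -10]
  [-17, 0, -27]
  [-3, 3, 0]
Answer: A*[0][1] = 6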